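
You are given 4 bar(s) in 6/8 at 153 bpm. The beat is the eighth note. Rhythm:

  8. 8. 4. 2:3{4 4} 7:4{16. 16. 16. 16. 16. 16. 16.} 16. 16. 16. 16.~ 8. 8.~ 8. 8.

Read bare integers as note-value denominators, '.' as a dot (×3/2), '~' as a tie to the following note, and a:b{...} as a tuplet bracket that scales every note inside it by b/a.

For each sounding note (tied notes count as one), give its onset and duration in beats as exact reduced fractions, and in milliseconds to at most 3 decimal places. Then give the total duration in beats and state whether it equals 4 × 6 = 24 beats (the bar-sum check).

1) 0.0ms=0b +588.235ms=3/2b
2) 588.235ms=3/2b +588.235ms=3/2b
3) 1176.471ms=3b +1176.471ms=3b
4) 2352.941ms=6b +1176.471ms=3b
5) 3529.412ms=9b +1176.471ms=3b
6) 4705.882ms=12b +168.067ms=3/7b
7) 4873.95ms=87/7b +168.067ms=3/7b
8) 5042.017ms=90/7b +168.067ms=3/7b
9) 5210.084ms=93/7b +168.067ms=3/7b
10) 5378.151ms=96/7b +168.067ms=3/7b
11) 5546.218ms=99/7b +168.067ms=3/7b
12) 5714.286ms=102/7b +168.067ms=3/7b
13) 5882.353ms=15b +294.118ms=3/4b
14) 6176.471ms=63/4b +294.118ms=3/4b
15) 6470.588ms=33/2b +294.118ms=3/4b
16) 6764.706ms=69/4b +882.353ms=9/4b
17) 7647.059ms=39/2b +1176.471ms=3b
18) 8823.529ms=45/2b +588.235ms=3/2b
Σ=24b of 24 (153bpm 6/8) — PASS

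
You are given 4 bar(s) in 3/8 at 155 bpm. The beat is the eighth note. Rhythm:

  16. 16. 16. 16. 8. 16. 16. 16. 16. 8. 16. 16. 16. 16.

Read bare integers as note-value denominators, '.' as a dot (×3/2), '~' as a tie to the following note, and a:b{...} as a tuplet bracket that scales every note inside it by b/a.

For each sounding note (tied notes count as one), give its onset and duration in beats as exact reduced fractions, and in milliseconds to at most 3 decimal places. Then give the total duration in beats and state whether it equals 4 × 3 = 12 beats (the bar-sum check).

1) 0.0ms=0b +290.323ms=3/4b
2) 290.323ms=3/4b +290.323ms=3/4b
3) 580.645ms=3/2b +290.323ms=3/4b
4) 870.968ms=9/4b +290.323ms=3/4b
5) 1161.29ms=3b +580.645ms=3/2b
6) 1741.935ms=9/2b +290.323ms=3/4b
7) 2032.258ms=21/4b +290.323ms=3/4b
8) 2322.581ms=6b +290.323ms=3/4b
9) 2612.903ms=27/4b +290.323ms=3/4b
10) 2903.226ms=15/2b +580.645ms=3/2b
11) 3483.871ms=9b +290.323ms=3/4b
12) 3774.194ms=39/4b +290.323ms=3/4b
13) 4064.516ms=21/2b +290.323ms=3/4b
14) 4354.839ms=45/4b +290.323ms=3/4b
Σ=12b of 12 (155bpm 3/8) — PASS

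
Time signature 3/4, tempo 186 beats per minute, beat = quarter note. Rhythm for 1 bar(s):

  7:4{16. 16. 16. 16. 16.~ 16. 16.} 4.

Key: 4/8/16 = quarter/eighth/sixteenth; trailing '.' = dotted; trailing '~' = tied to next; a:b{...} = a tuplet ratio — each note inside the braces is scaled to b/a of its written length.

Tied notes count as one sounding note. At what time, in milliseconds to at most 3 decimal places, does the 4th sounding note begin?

note 4 onset = 9/14b = 207.373ms

1. 0.0ms @ 0 + 69.124ms (3/14)
2. 69.124ms @ 3/14 + 69.124ms (3/14)
3. 138.249ms @ 3/7 + 69.124ms (3/14)
4. 207.373ms @ 9/14 + 69.124ms (3/14)
5. 276.498ms @ 6/7 + 138.249ms (3/7)
6. 414.747ms @ 9/7 + 69.124ms (3/14)
7. 483.871ms @ 3/2 + 483.871ms (3/2)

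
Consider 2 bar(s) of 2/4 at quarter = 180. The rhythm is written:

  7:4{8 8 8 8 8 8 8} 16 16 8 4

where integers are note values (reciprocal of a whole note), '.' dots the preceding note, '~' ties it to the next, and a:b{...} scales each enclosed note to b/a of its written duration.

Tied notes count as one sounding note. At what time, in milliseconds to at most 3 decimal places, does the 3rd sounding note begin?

note 3 onset = 4/7b = 190.476ms

1. 0.0ms @ 0 + 95.238ms (2/7)
2. 95.238ms @ 2/7 + 95.238ms (2/7)
3. 190.476ms @ 4/7 + 95.238ms (2/7)
4. 285.714ms @ 6/7 + 95.238ms (2/7)
5. 380.952ms @ 8/7 + 95.238ms (2/7)
6. 476.19ms @ 10/7 + 95.238ms (2/7)
7. 571.429ms @ 12/7 + 95.238ms (2/7)
8. 666.667ms @ 2 + 83.333ms (1/4)
9. 750.0ms @ 9/4 + 83.333ms (1/4)
10. 833.333ms @ 5/2 + 166.667ms (1/2)
11. 1000.0ms @ 3 + 333.333ms (1)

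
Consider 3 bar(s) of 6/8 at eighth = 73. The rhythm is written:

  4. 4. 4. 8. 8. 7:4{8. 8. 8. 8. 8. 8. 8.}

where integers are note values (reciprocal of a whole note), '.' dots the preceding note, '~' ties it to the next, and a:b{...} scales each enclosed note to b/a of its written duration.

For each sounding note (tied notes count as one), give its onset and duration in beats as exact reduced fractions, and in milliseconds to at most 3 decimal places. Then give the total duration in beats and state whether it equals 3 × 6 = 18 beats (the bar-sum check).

1) 0.0ms=0b +2465.753ms=3b
2) 2465.753ms=3b +2465.753ms=3b
3) 4931.507ms=6b +2465.753ms=3b
4) 7397.26ms=9b +1232.877ms=3/2b
5) 8630.137ms=21/2b +1232.877ms=3/2b
6) 9863.014ms=12b +704.501ms=6/7b
7) 10567.515ms=90/7b +704.501ms=6/7b
8) 11272.016ms=96/7b +704.501ms=6/7b
9) 11976.517ms=102/7b +704.501ms=6/7b
10) 12681.018ms=108/7b +704.501ms=6/7b
11) 13385.519ms=114/7b +704.501ms=6/7b
12) 14090.02ms=120/7b +704.501ms=6/7b
Σ=18b of 18 (73bpm 6/8) — PASS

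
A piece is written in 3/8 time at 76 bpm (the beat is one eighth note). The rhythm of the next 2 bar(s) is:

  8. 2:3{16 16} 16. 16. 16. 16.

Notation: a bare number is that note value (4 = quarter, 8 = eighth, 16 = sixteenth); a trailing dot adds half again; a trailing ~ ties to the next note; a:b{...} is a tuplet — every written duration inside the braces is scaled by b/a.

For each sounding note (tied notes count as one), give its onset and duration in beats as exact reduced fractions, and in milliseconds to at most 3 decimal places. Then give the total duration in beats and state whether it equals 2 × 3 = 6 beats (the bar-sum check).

1) 0.0ms=0b +1184.211ms=3/2b
2) 1184.211ms=3/2b +592.105ms=3/4b
3) 1776.316ms=9/4b +592.105ms=3/4b
4) 2368.421ms=3b +592.105ms=3/4b
5) 2960.526ms=15/4b +592.105ms=3/4b
6) 3552.632ms=9/2b +592.105ms=3/4b
7) 4144.737ms=21/4b +592.105ms=3/4b
Σ=6b of 6 (76bpm 3/8) — PASS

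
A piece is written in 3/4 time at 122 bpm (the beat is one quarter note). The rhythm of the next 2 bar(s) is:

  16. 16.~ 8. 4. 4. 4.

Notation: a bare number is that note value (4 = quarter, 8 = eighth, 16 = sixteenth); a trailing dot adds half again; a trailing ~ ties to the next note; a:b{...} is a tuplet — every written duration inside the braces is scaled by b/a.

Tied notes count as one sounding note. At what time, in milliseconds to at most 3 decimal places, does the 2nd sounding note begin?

note 2 onset = 3/8b = 184.426ms

1. 0.0ms @ 0 + 184.426ms (3/8)
2. 184.426ms @ 3/8 + 553.279ms (9/8)
3. 737.705ms @ 3/2 + 737.705ms (3/2)
4. 1475.41ms @ 3 + 737.705ms (3/2)
5. 2213.115ms @ 9/2 + 737.705ms (3/2)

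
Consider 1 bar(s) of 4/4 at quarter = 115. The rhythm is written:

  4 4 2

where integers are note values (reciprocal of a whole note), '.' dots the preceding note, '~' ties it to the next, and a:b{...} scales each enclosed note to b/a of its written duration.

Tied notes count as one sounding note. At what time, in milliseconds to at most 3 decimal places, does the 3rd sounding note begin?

1. 0.0ms @ 0 + 521.739ms (1)
2. 521.739ms @ 1 + 521.739ms (1)
3. 1043.478ms @ 2 + 1043.478ms (2)

note 3 onset = 2b = 1043.478ms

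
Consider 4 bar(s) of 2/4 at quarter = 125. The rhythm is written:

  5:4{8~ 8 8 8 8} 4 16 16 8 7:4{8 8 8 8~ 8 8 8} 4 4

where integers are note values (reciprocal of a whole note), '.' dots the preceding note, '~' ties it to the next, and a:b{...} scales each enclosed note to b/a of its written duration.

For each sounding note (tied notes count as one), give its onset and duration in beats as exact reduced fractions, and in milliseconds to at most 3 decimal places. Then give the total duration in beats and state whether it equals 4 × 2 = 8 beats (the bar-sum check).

1) 0.0ms=0b +384.0ms=4/5b
2) 384.0ms=4/5b +192.0ms=2/5b
3) 576.0ms=6/5b +192.0ms=2/5b
4) 768.0ms=8/5b +192.0ms=2/5b
5) 960.0ms=2b +480.0ms=1b
6) 1440.0ms=3b +120.0ms=1/4b
7) 1560.0ms=13/4b +120.0ms=1/4b
8) 1680.0ms=7/2b +240.0ms=1/2b
9) 1920.0ms=4b +137.143ms=2/7b
10) 2057.143ms=30/7b +137.143ms=2/7b
11) 2194.286ms=32/7b +137.143ms=2/7b
12) 2331.429ms=34/7b +274.286ms=4/7b
13) 2605.714ms=38/7b +137.143ms=2/7b
14) 2742.857ms=40/7b +137.143ms=2/7b
15) 2880.0ms=6b +480.0ms=1b
16) 3360.0ms=7b +480.0ms=1b
Σ=8b of 8 (125bpm 2/4) — PASS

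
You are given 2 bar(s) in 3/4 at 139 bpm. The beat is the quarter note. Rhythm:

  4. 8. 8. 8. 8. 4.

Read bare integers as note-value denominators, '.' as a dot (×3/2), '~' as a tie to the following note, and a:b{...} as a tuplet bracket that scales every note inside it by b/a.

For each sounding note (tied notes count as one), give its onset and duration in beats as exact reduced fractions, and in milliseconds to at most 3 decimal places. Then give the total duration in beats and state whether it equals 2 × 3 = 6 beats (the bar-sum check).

1) 0.0ms=0b +647.482ms=3/2b
2) 647.482ms=3/2b +323.741ms=3/4b
3) 971.223ms=9/4b +323.741ms=3/4b
4) 1294.964ms=3b +323.741ms=3/4b
5) 1618.705ms=15/4b +323.741ms=3/4b
6) 1942.446ms=9/2b +647.482ms=3/2b
Σ=6b of 6 (139bpm 3/4) — PASS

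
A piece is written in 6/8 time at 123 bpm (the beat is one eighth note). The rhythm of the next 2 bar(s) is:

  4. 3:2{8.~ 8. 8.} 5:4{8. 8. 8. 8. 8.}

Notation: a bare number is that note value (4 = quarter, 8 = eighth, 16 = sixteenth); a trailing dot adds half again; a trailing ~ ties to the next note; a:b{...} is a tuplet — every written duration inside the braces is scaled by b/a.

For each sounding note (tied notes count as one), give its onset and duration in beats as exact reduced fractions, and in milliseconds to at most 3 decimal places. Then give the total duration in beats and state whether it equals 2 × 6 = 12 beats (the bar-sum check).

1) 0.0ms=0b +1463.415ms=3b
2) 1463.415ms=3b +975.61ms=2b
3) 2439.024ms=5b +487.805ms=1b
4) 2926.829ms=6b +585.366ms=6/5b
5) 3512.195ms=36/5b +585.366ms=6/5b
6) 4097.561ms=42/5b +585.366ms=6/5b
7) 4682.927ms=48/5b +585.366ms=6/5b
8) 5268.293ms=54/5b +585.366ms=6/5b
Σ=12b of 12 (123bpm 6/8) — PASS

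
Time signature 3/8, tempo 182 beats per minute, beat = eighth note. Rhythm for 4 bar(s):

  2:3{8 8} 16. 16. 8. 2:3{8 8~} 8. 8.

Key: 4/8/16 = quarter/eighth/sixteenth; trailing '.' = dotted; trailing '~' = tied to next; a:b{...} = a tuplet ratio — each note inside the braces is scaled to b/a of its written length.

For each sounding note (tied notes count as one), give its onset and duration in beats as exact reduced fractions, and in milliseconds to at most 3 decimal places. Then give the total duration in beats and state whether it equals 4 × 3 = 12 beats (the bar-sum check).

1) 0.0ms=0b +494.505ms=3/2b
2) 494.505ms=3/2b +494.505ms=3/2b
3) 989.011ms=3b +247.253ms=3/4b
4) 1236.264ms=15/4b +247.253ms=3/4b
5) 1483.516ms=9/2b +494.505ms=3/2b
6) 1978.022ms=6b +494.505ms=3/2b
7) 2472.527ms=15/2b +989.011ms=3b
8) 3461.538ms=21/2b +494.505ms=3/2b
Σ=12b of 12 (182bpm 3/8) — PASS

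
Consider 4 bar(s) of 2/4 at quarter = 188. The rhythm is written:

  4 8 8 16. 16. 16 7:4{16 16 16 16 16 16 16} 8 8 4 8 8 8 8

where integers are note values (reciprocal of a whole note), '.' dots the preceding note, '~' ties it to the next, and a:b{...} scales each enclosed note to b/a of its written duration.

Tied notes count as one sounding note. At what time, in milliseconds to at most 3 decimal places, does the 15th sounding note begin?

1. 0.0ms @ 0 + 319.149ms (1)
2. 319.149ms @ 1 + 159.574ms (1/2)
3. 478.723ms @ 3/2 + 159.574ms (1/2)
4. 638.298ms @ 2 + 119.681ms (3/8)
5. 757.979ms @ 19/8 + 119.681ms (3/8)
6. 877.66ms @ 11/4 + 79.787ms (1/4)
7. 957.447ms @ 3 + 45.593ms (1/7)
8. 1003.04ms @ 22/7 + 45.593ms (1/7)
9. 1048.632ms @ 23/7 + 45.593ms (1/7)
10. 1094.225ms @ 24/7 + 45.593ms (1/7)
11. 1139.818ms @ 25/7 + 45.593ms (1/7)
12. 1185.41ms @ 26/7 + 45.593ms (1/7)
13. 1231.003ms @ 27/7 + 45.593ms (1/7)
14. 1276.596ms @ 4 + 159.574ms (1/2)
15. 1436.17ms @ 9/2 + 159.574ms (1/2)
16. 1595.745ms @ 5 + 319.149ms (1)
17. 1914.894ms @ 6 + 159.574ms (1/2)
18. 2074.468ms @ 13/2 + 159.574ms (1/2)
19. 2234.043ms @ 7 + 159.574ms (1/2)
20. 2393.617ms @ 15/2 + 159.574ms (1/2)

note 15 onset = 9/2b = 1436.17ms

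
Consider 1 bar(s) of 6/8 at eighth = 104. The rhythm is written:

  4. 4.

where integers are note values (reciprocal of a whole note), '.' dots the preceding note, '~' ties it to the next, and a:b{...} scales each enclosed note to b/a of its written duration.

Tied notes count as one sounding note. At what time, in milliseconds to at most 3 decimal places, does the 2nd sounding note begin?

1. 0.0ms @ 0 + 1730.769ms (3)
2. 1730.769ms @ 3 + 1730.769ms (3)

note 2 onset = 3b = 1730.769ms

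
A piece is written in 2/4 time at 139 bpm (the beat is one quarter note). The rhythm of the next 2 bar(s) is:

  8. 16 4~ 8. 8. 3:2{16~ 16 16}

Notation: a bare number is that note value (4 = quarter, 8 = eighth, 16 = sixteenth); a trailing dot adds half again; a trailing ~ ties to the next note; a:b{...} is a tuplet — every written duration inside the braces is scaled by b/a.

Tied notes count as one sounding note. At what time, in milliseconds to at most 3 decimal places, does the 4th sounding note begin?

1. 0.0ms @ 0 + 323.741ms (3/4)
2. 323.741ms @ 3/4 + 107.914ms (1/4)
3. 431.655ms @ 1 + 755.396ms (7/4)
4. 1187.05ms @ 11/4 + 323.741ms (3/4)
5. 1510.791ms @ 7/2 + 143.885ms (1/3)
6. 1654.676ms @ 23/6 + 71.942ms (1/6)

note 4 onset = 11/4b = 1187.05ms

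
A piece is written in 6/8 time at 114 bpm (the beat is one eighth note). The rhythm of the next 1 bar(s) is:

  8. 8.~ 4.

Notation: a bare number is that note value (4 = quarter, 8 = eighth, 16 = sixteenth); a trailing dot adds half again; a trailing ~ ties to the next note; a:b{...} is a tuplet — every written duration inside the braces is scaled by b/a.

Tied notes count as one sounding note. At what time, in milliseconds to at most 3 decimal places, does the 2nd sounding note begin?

note 2 onset = 3/2b = 789.474ms

1. 0.0ms @ 0 + 789.474ms (3/2)
2. 789.474ms @ 3/2 + 2368.421ms (9/2)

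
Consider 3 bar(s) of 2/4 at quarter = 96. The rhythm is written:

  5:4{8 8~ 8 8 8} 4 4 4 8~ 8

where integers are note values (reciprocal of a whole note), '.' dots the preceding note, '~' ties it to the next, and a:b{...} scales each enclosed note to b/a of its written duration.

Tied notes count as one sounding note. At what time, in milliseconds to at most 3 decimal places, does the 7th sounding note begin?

note 7 onset = 4b = 2500.0ms

1. 0.0ms @ 0 + 250.0ms (2/5)
2. 250.0ms @ 2/5 + 500.0ms (4/5)
3. 750.0ms @ 6/5 + 250.0ms (2/5)
4. 1000.0ms @ 8/5 + 250.0ms (2/5)
5. 1250.0ms @ 2 + 625.0ms (1)
6. 1875.0ms @ 3 + 625.0ms (1)
7. 2500.0ms @ 4 + 625.0ms (1)
8. 3125.0ms @ 5 + 625.0ms (1)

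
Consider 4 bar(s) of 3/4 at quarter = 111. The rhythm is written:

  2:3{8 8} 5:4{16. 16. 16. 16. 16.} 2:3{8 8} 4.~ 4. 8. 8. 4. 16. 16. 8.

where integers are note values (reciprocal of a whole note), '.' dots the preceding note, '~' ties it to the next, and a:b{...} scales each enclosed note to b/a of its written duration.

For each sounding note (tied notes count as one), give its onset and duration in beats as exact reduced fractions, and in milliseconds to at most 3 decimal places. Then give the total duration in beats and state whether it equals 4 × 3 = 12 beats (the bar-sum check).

1) 0.0ms=0b +405.405ms=3/4b
2) 405.405ms=3/4b +405.405ms=3/4b
3) 810.811ms=3/2b +162.162ms=3/10b
4) 972.973ms=9/5b +162.162ms=3/10b
5) 1135.135ms=21/10b +162.162ms=3/10b
6) 1297.297ms=12/5b +162.162ms=3/10b
7) 1459.459ms=27/10b +162.162ms=3/10b
8) 1621.622ms=3b +405.405ms=3/4b
9) 2027.027ms=15/4b +405.405ms=3/4b
10) 2432.432ms=9/2b +1621.622ms=3b
11) 4054.054ms=15/2b +405.405ms=3/4b
12) 4459.459ms=33/4b +405.405ms=3/4b
13) 4864.865ms=9b +810.811ms=3/2b
14) 5675.676ms=21/2b +202.703ms=3/8b
15) 5878.378ms=87/8b +202.703ms=3/8b
16) 6081.081ms=45/4b +405.405ms=3/4b
Σ=12b of 12 (111bpm 3/4) — PASS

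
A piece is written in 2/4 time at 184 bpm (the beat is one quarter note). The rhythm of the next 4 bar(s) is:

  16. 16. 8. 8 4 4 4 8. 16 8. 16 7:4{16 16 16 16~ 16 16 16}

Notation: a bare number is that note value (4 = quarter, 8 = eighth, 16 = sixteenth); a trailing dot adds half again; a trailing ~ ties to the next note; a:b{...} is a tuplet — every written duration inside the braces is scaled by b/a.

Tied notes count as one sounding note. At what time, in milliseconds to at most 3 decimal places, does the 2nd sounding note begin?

1. 0.0ms @ 0 + 122.283ms (3/8)
2. 122.283ms @ 3/8 + 122.283ms (3/8)
3. 244.565ms @ 3/4 + 244.565ms (3/4)
4. 489.13ms @ 3/2 + 163.043ms (1/2)
5. 652.174ms @ 2 + 326.087ms (1)
6. 978.261ms @ 3 + 326.087ms (1)
7. 1304.348ms @ 4 + 326.087ms (1)
8. 1630.435ms @ 5 + 244.565ms (3/4)
9. 1875.0ms @ 23/4 + 81.522ms (1/4)
10. 1956.522ms @ 6 + 244.565ms (3/4)
11. 2201.087ms @ 27/4 + 81.522ms (1/4)
12. 2282.609ms @ 7 + 46.584ms (1/7)
13. 2329.193ms @ 50/7 + 46.584ms (1/7)
14. 2375.776ms @ 51/7 + 46.584ms (1/7)
15. 2422.36ms @ 52/7 + 93.168ms (2/7)
16. 2515.528ms @ 54/7 + 46.584ms (1/7)
17. 2562.112ms @ 55/7 + 46.584ms (1/7)

note 2 onset = 3/8b = 122.283ms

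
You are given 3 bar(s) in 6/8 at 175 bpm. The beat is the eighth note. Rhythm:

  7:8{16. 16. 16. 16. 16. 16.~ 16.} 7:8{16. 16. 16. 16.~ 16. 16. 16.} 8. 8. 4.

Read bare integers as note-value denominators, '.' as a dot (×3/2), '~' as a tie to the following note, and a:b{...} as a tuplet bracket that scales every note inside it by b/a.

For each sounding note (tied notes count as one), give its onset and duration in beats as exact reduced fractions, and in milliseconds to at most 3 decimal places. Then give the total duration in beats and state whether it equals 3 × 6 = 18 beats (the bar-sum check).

1) 0.0ms=0b +293.878ms=6/7b
2) 293.878ms=6/7b +293.878ms=6/7b
3) 587.755ms=12/7b +293.878ms=6/7b
4) 881.633ms=18/7b +293.878ms=6/7b
5) 1175.51ms=24/7b +293.878ms=6/7b
6) 1469.388ms=30/7b +587.755ms=12/7b
7) 2057.143ms=6b +293.878ms=6/7b
8) 2351.02ms=48/7b +293.878ms=6/7b
9) 2644.898ms=54/7b +293.878ms=6/7b
10) 2938.776ms=60/7b +587.755ms=12/7b
11) 3526.531ms=72/7b +293.878ms=6/7b
12) 3820.408ms=78/7b +293.878ms=6/7b
13) 4114.286ms=12b +514.286ms=3/2b
14) 4628.571ms=27/2b +514.286ms=3/2b
15) 5142.857ms=15b +1028.571ms=3b
Σ=18b of 18 (175bpm 6/8) — PASS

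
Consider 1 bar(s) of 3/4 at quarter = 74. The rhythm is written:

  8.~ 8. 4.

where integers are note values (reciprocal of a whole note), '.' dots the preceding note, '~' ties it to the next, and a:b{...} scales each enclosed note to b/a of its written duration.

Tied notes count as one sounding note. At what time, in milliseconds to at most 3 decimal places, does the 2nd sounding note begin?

1. 0.0ms @ 0 + 1216.216ms (3/2)
2. 1216.216ms @ 3/2 + 1216.216ms (3/2)

note 2 onset = 3/2b = 1216.216ms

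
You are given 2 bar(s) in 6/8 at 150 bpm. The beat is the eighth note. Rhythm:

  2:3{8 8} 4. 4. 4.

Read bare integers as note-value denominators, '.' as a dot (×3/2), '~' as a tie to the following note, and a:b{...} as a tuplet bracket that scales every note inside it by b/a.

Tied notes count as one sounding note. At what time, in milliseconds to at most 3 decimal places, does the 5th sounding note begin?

note 5 onset = 9b = 3600.0ms

1. 0.0ms @ 0 + 600.0ms (3/2)
2. 600.0ms @ 3/2 + 600.0ms (3/2)
3. 1200.0ms @ 3 + 1200.0ms (3)
4. 2400.0ms @ 6 + 1200.0ms (3)
5. 3600.0ms @ 9 + 1200.0ms (3)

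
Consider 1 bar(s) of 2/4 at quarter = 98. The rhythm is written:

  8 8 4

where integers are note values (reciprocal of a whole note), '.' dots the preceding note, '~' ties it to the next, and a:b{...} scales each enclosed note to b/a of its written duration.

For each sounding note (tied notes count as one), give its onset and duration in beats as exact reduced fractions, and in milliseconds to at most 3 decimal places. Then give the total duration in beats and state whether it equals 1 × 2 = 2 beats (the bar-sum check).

1) 0.0ms=0b +306.122ms=1/2b
2) 306.122ms=1/2b +306.122ms=1/2b
3) 612.245ms=1b +612.245ms=1b
Σ=2b of 2 (98bpm 2/4) — PASS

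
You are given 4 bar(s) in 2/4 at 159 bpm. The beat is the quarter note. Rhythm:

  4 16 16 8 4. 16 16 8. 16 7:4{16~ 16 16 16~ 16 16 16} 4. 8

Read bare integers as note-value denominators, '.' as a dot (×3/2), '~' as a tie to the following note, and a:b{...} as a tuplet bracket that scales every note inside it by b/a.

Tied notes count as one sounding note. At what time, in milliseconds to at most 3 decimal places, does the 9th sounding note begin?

note 9 onset = 19/4b = 1792.453ms

1. 0.0ms @ 0 + 377.358ms (1)
2. 377.358ms @ 1 + 94.34ms (1/4)
3. 471.698ms @ 5/4 + 94.34ms (1/4)
4. 566.038ms @ 3/2 + 188.679ms (1/2)
5. 754.717ms @ 2 + 566.038ms (3/2)
6. 1320.755ms @ 7/2 + 94.34ms (1/4)
7. 1415.094ms @ 15/4 + 94.34ms (1/4)
8. 1509.434ms @ 4 + 283.019ms (3/4)
9. 1792.453ms @ 19/4 + 94.34ms (1/4)
10. 1886.792ms @ 5 + 107.817ms (2/7)
11. 1994.609ms @ 37/7 + 53.908ms (1/7)
12. 2048.518ms @ 38/7 + 107.817ms (2/7)
13. 2156.334ms @ 40/7 + 53.908ms (1/7)
14. 2210.243ms @ 41/7 + 53.908ms (1/7)
15. 2264.151ms @ 6 + 566.038ms (3/2)
16. 2830.189ms @ 15/2 + 188.679ms (1/2)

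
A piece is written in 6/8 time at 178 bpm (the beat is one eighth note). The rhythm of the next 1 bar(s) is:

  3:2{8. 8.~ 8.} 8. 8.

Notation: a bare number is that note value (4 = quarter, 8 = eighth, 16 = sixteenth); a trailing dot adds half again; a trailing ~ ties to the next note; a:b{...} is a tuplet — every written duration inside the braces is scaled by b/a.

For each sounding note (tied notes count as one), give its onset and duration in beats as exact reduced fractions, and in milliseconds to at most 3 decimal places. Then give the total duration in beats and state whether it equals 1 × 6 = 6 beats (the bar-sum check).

1) 0.0ms=0b +337.079ms=1b
2) 337.079ms=1b +674.157ms=2b
3) 1011.236ms=3b +505.618ms=3/2b
4) 1516.854ms=9/2b +505.618ms=3/2b
Σ=6b of 6 (178bpm 6/8) — PASS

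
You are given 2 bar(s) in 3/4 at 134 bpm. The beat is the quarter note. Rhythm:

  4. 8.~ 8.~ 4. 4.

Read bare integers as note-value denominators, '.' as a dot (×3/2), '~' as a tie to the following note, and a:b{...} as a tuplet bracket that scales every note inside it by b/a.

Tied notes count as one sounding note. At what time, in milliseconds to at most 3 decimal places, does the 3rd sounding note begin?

1. 0.0ms @ 0 + 671.642ms (3/2)
2. 671.642ms @ 3/2 + 1343.284ms (3)
3. 2014.925ms @ 9/2 + 671.642ms (3/2)

note 3 onset = 9/2b = 2014.925ms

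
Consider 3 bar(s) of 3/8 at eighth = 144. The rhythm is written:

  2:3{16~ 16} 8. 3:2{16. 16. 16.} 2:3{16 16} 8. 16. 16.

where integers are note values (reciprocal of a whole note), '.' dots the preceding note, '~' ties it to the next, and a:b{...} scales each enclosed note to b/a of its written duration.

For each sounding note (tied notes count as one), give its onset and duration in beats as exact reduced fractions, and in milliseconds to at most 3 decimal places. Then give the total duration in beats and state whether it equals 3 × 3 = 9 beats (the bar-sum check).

1) 0.0ms=0b +625.0ms=3/2b
2) 625.0ms=3/2b +625.0ms=3/2b
3) 1250.0ms=3b +208.333ms=1/2b
4) 1458.333ms=7/2b +208.333ms=1/2b
5) 1666.667ms=4b +208.333ms=1/2b
6) 1875.0ms=9/2b +312.5ms=3/4b
7) 2187.5ms=21/4b +312.5ms=3/4b
8) 2500.0ms=6b +625.0ms=3/2b
9) 3125.0ms=15/2b +312.5ms=3/4b
10) 3437.5ms=33/4b +312.5ms=3/4b
Σ=9b of 9 (144bpm 3/8) — PASS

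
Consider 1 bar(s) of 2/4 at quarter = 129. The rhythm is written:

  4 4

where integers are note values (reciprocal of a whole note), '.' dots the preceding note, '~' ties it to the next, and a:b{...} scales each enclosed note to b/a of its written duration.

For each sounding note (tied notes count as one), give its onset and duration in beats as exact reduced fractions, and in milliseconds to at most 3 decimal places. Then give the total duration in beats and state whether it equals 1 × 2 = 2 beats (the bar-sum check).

1) 0.0ms=0b +465.116ms=1b
2) 465.116ms=1b +465.116ms=1b
Σ=2b of 2 (129bpm 2/4) — PASS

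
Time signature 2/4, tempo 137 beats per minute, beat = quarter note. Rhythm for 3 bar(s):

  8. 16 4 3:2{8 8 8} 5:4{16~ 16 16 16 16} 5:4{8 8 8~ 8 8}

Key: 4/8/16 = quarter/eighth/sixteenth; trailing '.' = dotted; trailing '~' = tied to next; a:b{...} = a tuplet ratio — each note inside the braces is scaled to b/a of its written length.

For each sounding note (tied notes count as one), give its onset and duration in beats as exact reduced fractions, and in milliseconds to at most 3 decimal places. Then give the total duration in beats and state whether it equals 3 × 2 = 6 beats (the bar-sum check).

1) 0.0ms=0b +328.467ms=3/4b
2) 328.467ms=3/4b +109.489ms=1/4b
3) 437.956ms=1b +437.956ms=1b
4) 875.912ms=2b +145.985ms=1/3b
5) 1021.898ms=7/3b +145.985ms=1/3b
6) 1167.883ms=8/3b +145.985ms=1/3b
7) 1313.869ms=3b +175.182ms=2/5b
8) 1489.051ms=17/5b +87.591ms=1/5b
9) 1576.642ms=18/5b +87.591ms=1/5b
10) 1664.234ms=19/5b +87.591ms=1/5b
11) 1751.825ms=4b +175.182ms=2/5b
12) 1927.007ms=22/5b +175.182ms=2/5b
13) 2102.19ms=24/5b +350.365ms=4/5b
14) 2452.555ms=28/5b +175.182ms=2/5b
Σ=6b of 6 (137bpm 2/4) — PASS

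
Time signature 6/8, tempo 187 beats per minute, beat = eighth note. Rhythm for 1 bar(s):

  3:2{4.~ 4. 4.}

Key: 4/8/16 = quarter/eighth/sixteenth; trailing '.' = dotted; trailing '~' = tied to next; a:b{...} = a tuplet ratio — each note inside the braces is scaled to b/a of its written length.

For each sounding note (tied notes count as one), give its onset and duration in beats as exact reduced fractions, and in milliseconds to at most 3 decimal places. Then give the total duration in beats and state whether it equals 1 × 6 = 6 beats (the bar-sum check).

1) 0.0ms=0b +1283.422ms=4b
2) 1283.422ms=4b +641.711ms=2b
Σ=6b of 6 (187bpm 6/8) — PASS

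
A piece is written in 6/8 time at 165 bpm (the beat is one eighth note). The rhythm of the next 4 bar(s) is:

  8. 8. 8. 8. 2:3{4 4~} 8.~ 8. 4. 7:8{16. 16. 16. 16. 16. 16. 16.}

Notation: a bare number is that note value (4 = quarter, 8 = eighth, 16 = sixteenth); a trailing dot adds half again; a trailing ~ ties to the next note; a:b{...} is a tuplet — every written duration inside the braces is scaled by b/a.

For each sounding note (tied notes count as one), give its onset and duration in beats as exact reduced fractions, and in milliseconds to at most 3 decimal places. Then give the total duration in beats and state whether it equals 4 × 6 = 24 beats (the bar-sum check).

1) 0.0ms=0b +545.455ms=3/2b
2) 545.455ms=3/2b +545.455ms=3/2b
3) 1090.909ms=3b +545.455ms=3/2b
4) 1636.364ms=9/2b +545.455ms=3/2b
5) 2181.818ms=6b +1090.909ms=3b
6) 3272.727ms=9b +2181.818ms=6b
7) 5454.545ms=15b +1090.909ms=3b
8) 6545.455ms=18b +311.688ms=6/7b
9) 6857.143ms=132/7b +311.688ms=6/7b
10) 7168.831ms=138/7b +311.688ms=6/7b
11) 7480.519ms=144/7b +311.688ms=6/7b
12) 7792.208ms=150/7b +311.688ms=6/7b
13) 8103.896ms=156/7b +311.688ms=6/7b
14) 8415.584ms=162/7b +311.688ms=6/7b
Σ=24b of 24 (165bpm 6/8) — PASS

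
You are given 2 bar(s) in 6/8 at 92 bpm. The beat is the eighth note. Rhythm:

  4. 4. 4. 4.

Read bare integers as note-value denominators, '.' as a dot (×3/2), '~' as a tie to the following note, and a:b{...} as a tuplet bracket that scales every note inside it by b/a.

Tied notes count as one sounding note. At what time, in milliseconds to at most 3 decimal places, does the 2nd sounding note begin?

1. 0.0ms @ 0 + 1956.522ms (3)
2. 1956.522ms @ 3 + 1956.522ms (3)
3. 3913.043ms @ 6 + 1956.522ms (3)
4. 5869.565ms @ 9 + 1956.522ms (3)

note 2 onset = 3b = 1956.522ms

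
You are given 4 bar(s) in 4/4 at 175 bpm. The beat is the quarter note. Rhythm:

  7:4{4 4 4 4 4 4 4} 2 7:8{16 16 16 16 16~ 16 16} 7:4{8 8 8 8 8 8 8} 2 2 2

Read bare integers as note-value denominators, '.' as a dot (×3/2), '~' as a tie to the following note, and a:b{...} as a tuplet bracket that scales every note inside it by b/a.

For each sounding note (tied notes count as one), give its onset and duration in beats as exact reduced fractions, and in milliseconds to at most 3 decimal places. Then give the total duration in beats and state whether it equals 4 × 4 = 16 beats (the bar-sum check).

1) 0.0ms=0b +195.918ms=4/7b
2) 195.918ms=4/7b +195.918ms=4/7b
3) 391.837ms=8/7b +195.918ms=4/7b
4) 587.755ms=12/7b +195.918ms=4/7b
5) 783.673ms=16/7b +195.918ms=4/7b
6) 979.592ms=20/7b +195.918ms=4/7b
7) 1175.51ms=24/7b +195.918ms=4/7b
8) 1371.429ms=4b +685.714ms=2b
9) 2057.143ms=6b +97.959ms=2/7b
10) 2155.102ms=44/7b +97.959ms=2/7b
11) 2253.061ms=46/7b +97.959ms=2/7b
12) 2351.02ms=48/7b +97.959ms=2/7b
13) 2448.98ms=50/7b +195.918ms=4/7b
14) 2644.898ms=54/7b +97.959ms=2/7b
15) 2742.857ms=8b +97.959ms=2/7b
16) 2840.816ms=58/7b +97.959ms=2/7b
17) 2938.776ms=60/7b +97.959ms=2/7b
18) 3036.735ms=62/7b +97.959ms=2/7b
19) 3134.694ms=64/7b +97.959ms=2/7b
20) 3232.653ms=66/7b +97.959ms=2/7b
21) 3330.612ms=68/7b +97.959ms=2/7b
22) 3428.571ms=10b +685.714ms=2b
23) 4114.286ms=12b +685.714ms=2b
24) 4800.0ms=14b +685.714ms=2b
Σ=16b of 16 (175bpm 4/4) — PASS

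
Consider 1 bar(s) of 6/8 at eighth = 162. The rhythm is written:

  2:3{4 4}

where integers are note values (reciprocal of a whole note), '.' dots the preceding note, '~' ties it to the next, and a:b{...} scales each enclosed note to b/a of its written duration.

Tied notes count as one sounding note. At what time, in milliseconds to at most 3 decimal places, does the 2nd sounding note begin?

note 2 onset = 3b = 1111.111ms

1. 0.0ms @ 0 + 1111.111ms (3)
2. 1111.111ms @ 3 + 1111.111ms (3)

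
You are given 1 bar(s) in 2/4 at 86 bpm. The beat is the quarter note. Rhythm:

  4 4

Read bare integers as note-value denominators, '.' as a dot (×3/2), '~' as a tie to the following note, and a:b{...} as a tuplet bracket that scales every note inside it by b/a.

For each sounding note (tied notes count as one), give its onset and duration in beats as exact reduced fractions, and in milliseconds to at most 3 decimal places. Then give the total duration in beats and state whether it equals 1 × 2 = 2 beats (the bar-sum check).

1) 0.0ms=0b +697.674ms=1b
2) 697.674ms=1b +697.674ms=1b
Σ=2b of 2 (86bpm 2/4) — PASS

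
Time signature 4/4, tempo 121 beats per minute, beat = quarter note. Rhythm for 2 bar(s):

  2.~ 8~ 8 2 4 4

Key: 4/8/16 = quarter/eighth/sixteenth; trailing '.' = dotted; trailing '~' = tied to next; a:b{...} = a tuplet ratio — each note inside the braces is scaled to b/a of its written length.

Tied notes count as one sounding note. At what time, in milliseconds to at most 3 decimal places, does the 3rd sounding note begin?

note 3 onset = 6b = 2975.207ms

1. 0.0ms @ 0 + 1983.471ms (4)
2. 1983.471ms @ 4 + 991.736ms (2)
3. 2975.207ms @ 6 + 495.868ms (1)
4. 3471.074ms @ 7 + 495.868ms (1)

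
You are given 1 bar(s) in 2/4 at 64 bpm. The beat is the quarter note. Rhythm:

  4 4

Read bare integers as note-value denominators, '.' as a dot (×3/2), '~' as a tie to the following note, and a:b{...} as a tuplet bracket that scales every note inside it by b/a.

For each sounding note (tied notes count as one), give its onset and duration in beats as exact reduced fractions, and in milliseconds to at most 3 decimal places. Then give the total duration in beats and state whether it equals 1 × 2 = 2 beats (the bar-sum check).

1) 0.0ms=0b +937.5ms=1b
2) 937.5ms=1b +937.5ms=1b
Σ=2b of 2 (64bpm 2/4) — PASS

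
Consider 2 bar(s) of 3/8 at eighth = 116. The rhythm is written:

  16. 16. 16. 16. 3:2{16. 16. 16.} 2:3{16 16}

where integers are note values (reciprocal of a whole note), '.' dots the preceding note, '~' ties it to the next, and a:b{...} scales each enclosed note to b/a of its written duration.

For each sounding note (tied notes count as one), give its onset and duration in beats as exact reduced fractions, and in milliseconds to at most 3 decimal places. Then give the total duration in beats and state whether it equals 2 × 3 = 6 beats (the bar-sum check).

1) 0.0ms=0b +387.931ms=3/4b
2) 387.931ms=3/4b +387.931ms=3/4b
3) 775.862ms=3/2b +387.931ms=3/4b
4) 1163.793ms=9/4b +387.931ms=3/4b
5) 1551.724ms=3b +258.621ms=1/2b
6) 1810.345ms=7/2b +258.621ms=1/2b
7) 2068.966ms=4b +258.621ms=1/2b
8) 2327.586ms=9/2b +387.931ms=3/4b
9) 2715.517ms=21/4b +387.931ms=3/4b
Σ=6b of 6 (116bpm 3/8) — PASS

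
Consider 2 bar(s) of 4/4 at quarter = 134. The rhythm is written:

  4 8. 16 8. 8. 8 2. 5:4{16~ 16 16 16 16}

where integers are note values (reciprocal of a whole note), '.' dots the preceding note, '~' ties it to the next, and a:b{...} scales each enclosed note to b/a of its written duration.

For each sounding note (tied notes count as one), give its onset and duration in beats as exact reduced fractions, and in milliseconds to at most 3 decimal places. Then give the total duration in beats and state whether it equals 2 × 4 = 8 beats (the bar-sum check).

1) 0.0ms=0b +447.761ms=1b
2) 447.761ms=1b +335.821ms=3/4b
3) 783.582ms=7/4b +111.94ms=1/4b
4) 895.522ms=2b +335.821ms=3/4b
5) 1231.343ms=11/4b +335.821ms=3/4b
6) 1567.164ms=7/2b +223.881ms=1/2b
7) 1791.045ms=4b +1343.284ms=3b
8) 3134.328ms=7b +179.104ms=2/5b
9) 3313.433ms=37/5b +89.552ms=1/5b
10) 3402.985ms=38/5b +89.552ms=1/5b
11) 3492.537ms=39/5b +89.552ms=1/5b
Σ=8b of 8 (134bpm 4/4) — PASS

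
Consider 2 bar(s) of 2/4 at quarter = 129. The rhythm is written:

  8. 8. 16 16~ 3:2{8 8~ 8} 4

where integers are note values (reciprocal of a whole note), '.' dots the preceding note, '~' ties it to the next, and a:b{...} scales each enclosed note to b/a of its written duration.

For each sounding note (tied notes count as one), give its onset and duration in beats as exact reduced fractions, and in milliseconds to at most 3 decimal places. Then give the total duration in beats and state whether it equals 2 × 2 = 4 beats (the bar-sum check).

1) 0.0ms=0b +348.837ms=3/4b
2) 348.837ms=3/4b +348.837ms=3/4b
3) 697.674ms=3/2b +116.279ms=1/4b
4) 813.953ms=7/4b +271.318ms=7/12b
5) 1085.271ms=7/3b +310.078ms=2/3b
6) 1395.349ms=3b +465.116ms=1b
Σ=4b of 4 (129bpm 2/4) — PASS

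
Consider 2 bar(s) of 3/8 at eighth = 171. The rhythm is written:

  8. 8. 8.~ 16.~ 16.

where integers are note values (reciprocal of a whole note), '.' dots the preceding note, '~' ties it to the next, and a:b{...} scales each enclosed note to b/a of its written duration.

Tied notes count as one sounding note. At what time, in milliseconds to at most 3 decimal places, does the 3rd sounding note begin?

1. 0.0ms @ 0 + 526.316ms (3/2)
2. 526.316ms @ 3/2 + 526.316ms (3/2)
3. 1052.632ms @ 3 + 1052.632ms (3)

note 3 onset = 3b = 1052.632ms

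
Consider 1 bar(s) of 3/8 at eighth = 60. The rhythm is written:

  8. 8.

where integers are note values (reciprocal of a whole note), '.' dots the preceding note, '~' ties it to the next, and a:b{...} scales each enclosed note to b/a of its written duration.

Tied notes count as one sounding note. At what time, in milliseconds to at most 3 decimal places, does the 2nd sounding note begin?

1. 0.0ms @ 0 + 1500.0ms (3/2)
2. 1500.0ms @ 3/2 + 1500.0ms (3/2)

note 2 onset = 3/2b = 1500.0ms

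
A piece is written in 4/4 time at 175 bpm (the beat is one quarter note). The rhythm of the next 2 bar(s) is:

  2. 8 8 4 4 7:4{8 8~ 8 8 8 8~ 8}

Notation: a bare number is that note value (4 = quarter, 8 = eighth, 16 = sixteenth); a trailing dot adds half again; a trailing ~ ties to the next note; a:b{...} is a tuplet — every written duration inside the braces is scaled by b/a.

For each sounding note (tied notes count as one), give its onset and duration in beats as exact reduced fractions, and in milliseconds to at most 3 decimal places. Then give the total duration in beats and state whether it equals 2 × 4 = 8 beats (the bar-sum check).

1) 0.0ms=0b +1028.571ms=3b
2) 1028.571ms=3b +171.429ms=1/2b
3) 1200.0ms=7/2b +171.429ms=1/2b
4) 1371.429ms=4b +342.857ms=1b
5) 1714.286ms=5b +342.857ms=1b
6) 2057.143ms=6b +97.959ms=2/7b
7) 2155.102ms=44/7b +195.918ms=4/7b
8) 2351.02ms=48/7b +97.959ms=2/7b
9) 2448.98ms=50/7b +97.959ms=2/7b
10) 2546.939ms=52/7b +195.918ms=4/7b
Σ=8b of 8 (175bpm 4/4) — PASS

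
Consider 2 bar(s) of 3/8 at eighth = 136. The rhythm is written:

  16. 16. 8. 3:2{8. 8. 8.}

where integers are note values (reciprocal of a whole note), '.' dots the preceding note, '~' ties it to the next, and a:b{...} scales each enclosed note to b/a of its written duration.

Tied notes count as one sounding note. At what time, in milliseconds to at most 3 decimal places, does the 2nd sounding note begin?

1. 0.0ms @ 0 + 330.882ms (3/4)
2. 330.882ms @ 3/4 + 330.882ms (3/4)
3. 661.765ms @ 3/2 + 661.765ms (3/2)
4. 1323.529ms @ 3 + 441.176ms (1)
5. 1764.706ms @ 4 + 441.176ms (1)
6. 2205.882ms @ 5 + 441.176ms (1)

note 2 onset = 3/4b = 330.882ms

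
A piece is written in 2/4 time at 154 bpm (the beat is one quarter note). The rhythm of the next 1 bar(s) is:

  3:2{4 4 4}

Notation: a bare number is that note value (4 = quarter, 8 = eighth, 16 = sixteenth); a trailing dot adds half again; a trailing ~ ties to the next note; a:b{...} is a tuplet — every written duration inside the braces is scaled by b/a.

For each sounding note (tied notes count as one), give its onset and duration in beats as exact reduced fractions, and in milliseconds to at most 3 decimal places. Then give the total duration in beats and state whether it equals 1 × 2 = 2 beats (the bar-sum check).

1) 0.0ms=0b +259.74ms=2/3b
2) 259.74ms=2/3b +259.74ms=2/3b
3) 519.481ms=4/3b +259.74ms=2/3b
Σ=2b of 2 (154bpm 2/4) — PASS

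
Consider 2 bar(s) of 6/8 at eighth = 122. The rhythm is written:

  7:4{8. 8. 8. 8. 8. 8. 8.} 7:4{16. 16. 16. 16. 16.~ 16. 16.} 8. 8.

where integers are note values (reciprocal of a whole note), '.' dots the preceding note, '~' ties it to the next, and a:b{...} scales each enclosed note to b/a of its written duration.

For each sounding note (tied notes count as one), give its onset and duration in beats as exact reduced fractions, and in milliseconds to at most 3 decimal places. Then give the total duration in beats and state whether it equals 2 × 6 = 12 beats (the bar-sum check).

1) 0.0ms=0b +421.546ms=6/7b
2) 421.546ms=6/7b +421.546ms=6/7b
3) 843.091ms=12/7b +421.546ms=6/7b
4) 1264.637ms=18/7b +421.546ms=6/7b
5) 1686.183ms=24/7b +421.546ms=6/7b
6) 2107.728ms=30/7b +421.546ms=6/7b
7) 2529.274ms=36/7b +421.546ms=6/7b
8) 2950.82ms=6b +210.773ms=3/7b
9) 3161.593ms=45/7b +210.773ms=3/7b
10) 3372.365ms=48/7b +210.773ms=3/7b
11) 3583.138ms=51/7b +210.773ms=3/7b
12) 3793.911ms=54/7b +421.546ms=6/7b
13) 4215.457ms=60/7b +210.773ms=3/7b
14) 4426.23ms=9b +737.705ms=3/2b
15) 5163.934ms=21/2b +737.705ms=3/2b
Σ=12b of 12 (122bpm 6/8) — PASS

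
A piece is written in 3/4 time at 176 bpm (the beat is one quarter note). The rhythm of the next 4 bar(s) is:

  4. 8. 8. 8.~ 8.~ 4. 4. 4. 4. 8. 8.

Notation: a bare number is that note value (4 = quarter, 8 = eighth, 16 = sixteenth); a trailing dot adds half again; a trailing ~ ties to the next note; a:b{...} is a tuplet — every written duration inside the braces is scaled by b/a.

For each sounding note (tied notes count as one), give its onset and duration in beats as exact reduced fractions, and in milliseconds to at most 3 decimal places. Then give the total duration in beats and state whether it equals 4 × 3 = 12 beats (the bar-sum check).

1) 0.0ms=0b +511.364ms=3/2b
2) 511.364ms=3/2b +255.682ms=3/4b
3) 767.045ms=9/4b +255.682ms=3/4b
4) 1022.727ms=3b +1022.727ms=3b
5) 2045.455ms=6b +511.364ms=3/2b
6) 2556.818ms=15/2b +511.364ms=3/2b
7) 3068.182ms=9b +511.364ms=3/2b
8) 3579.545ms=21/2b +255.682ms=3/4b
9) 3835.227ms=45/4b +255.682ms=3/4b
Σ=12b of 12 (176bpm 3/4) — PASS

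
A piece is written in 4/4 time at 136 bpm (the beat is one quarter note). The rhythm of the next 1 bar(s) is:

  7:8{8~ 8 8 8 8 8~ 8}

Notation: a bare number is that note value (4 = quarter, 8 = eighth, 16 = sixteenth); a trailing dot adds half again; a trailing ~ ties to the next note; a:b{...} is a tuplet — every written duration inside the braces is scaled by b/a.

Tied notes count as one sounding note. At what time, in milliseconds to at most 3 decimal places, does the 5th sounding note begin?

note 5 onset = 20/7b = 1260.504ms

1. 0.0ms @ 0 + 504.202ms (8/7)
2. 504.202ms @ 8/7 + 252.101ms (4/7)
3. 756.303ms @ 12/7 + 252.101ms (4/7)
4. 1008.403ms @ 16/7 + 252.101ms (4/7)
5. 1260.504ms @ 20/7 + 504.202ms (8/7)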